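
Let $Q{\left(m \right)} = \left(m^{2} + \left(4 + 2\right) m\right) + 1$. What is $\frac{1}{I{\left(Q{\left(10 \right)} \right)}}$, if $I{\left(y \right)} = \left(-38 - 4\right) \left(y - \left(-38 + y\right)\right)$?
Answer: $- \frac{1}{1596} \approx -0.00062657$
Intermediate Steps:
$Q{\left(m \right)} = 1 + m^{2} + 6 m$ ($Q{\left(m \right)} = \left(m^{2} + 6 m\right) + 1 = 1 + m^{2} + 6 m$)
$I{\left(y \right)} = -1596$ ($I{\left(y \right)} = \left(-42\right) 38 = -1596$)
$\frac{1}{I{\left(Q{\left(10 \right)} \right)}} = \frac{1}{-1596} = - \frac{1}{1596}$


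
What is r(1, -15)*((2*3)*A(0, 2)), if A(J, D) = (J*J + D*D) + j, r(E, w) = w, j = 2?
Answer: -540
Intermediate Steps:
A(J, D) = 2 + D² + J² (A(J, D) = (J*J + D*D) + 2 = (J² + D²) + 2 = (D² + J²) + 2 = 2 + D² + J²)
r(1, -15)*((2*3)*A(0, 2)) = -15*2*3*(2 + 2² + 0²) = -90*(2 + 4 + 0) = -90*6 = -15*36 = -540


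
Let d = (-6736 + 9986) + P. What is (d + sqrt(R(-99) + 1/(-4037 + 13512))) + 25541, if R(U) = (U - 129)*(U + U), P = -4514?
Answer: 24277 + sqrt(162113232979)/1895 ≈ 24489.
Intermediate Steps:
R(U) = 2*U*(-129 + U) (R(U) = (-129 + U)*(2*U) = 2*U*(-129 + U))
d = -1264 (d = (-6736 + 9986) - 4514 = 3250 - 4514 = -1264)
(d + sqrt(R(-99) + 1/(-4037 + 13512))) + 25541 = (-1264 + sqrt(2*(-99)*(-129 - 99) + 1/(-4037 + 13512))) + 25541 = (-1264 + sqrt(2*(-99)*(-228) + 1/9475)) + 25541 = (-1264 + sqrt(45144 + 1/9475)) + 25541 = (-1264 + sqrt(427739401/9475)) + 25541 = (-1264 + sqrt(162113232979)/1895) + 25541 = 24277 + sqrt(162113232979)/1895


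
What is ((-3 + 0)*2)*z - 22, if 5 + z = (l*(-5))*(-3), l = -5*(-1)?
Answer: -442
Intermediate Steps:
l = 5
z = 70 (z = -5 + (5*(-5))*(-3) = -5 - 25*(-3) = -5 + 75 = 70)
((-3 + 0)*2)*z - 22 = ((-3 + 0)*2)*70 - 22 = -3*2*70 - 22 = -6*70 - 22 = -420 - 22 = -442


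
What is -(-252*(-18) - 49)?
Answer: -4487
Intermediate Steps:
-(-252*(-18) - 49) = -(-42*(-108) - 49) = -(4536 - 49) = -1*4487 = -4487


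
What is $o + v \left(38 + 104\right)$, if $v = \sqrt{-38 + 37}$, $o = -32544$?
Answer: $-32544 + 142 i \approx -32544.0 + 142.0 i$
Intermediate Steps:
$v = i$ ($v = \sqrt{-1} = i \approx 1.0 i$)
$o + v \left(38 + 104\right) = -32544 + i \left(38 + 104\right) = -32544 + i 142 = -32544 + 142 i$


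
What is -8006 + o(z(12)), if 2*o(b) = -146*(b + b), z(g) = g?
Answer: -9758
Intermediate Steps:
o(b) = -146*b (o(b) = (-146*(b + b))/2 = (-292*b)/2 = -146*b)
-8006 + o(z(12)) = -8006 - 146*12 = -8006 - 1752 = -9758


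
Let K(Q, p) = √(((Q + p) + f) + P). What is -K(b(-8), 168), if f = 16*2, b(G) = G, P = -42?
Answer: -5*√6 ≈ -12.247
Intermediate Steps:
f = 32
K(Q, p) = √(-10 + Q + p) (K(Q, p) = √(((Q + p) + 32) - 42) = √((32 + Q + p) - 42) = √(-10 + Q + p))
-K(b(-8), 168) = -√(-10 - 8 + 168) = -√150 = -5*√6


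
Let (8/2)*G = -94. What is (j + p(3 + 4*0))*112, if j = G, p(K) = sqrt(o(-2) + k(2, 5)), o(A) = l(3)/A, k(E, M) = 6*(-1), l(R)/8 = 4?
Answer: -2632 + 112*I*sqrt(22) ≈ -2632.0 + 525.33*I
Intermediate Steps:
l(R) = 32 (l(R) = 8*4 = 32)
k(E, M) = -6
o(A) = 32/A
G = -47/2 (G = (1/4)*(-94) = -47/2 ≈ -23.500)
p(K) = I*sqrt(22) (p(K) = sqrt(32/(-2) - 6) = sqrt(32*(-1/2) - 6) = sqrt(-16 - 6) = sqrt(-22) = I*sqrt(22))
j = -47/2 ≈ -23.500
(j + p(3 + 4*0))*112 = (-47/2 + I*sqrt(22))*112 = -2632 + 112*I*sqrt(22)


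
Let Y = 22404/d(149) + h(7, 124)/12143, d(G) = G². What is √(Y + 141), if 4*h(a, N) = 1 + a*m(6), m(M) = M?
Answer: √1859531477519969/3618614 ≈ 11.917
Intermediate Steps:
h(a, N) = ¼ + 3*a/2 (h(a, N) = (1 + a*6)/4 = (1 + 6*a)/4 = ¼ + 3*a/2)
Y = 1089161731/1078346972 (Y = 22404/(149²) + (¼ + (3/2)*7)/12143 = 22404/22201 + (¼ + 21/2)*(1/12143) = 22404*(1/22201) + (43/4)*(1/12143) = 22404/22201 + 43/48572 = 1089161731/1078346972 ≈ 1.0100)
√(Y + 141) = √(1089161731/1078346972 + 141) = √(153136084783/1078346972) = √1859531477519969/3618614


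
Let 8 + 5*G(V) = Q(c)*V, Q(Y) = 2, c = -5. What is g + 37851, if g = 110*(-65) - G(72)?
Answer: 153369/5 ≈ 30674.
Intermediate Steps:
G(V) = -8/5 + 2*V/5 (G(V) = -8/5 + (2*V)/5 = -8/5 + 2*V/5)
g = -35886/5 (g = 110*(-65) - (-8/5 + (⅖)*72) = -7150 - (-8/5 + 144/5) = -7150 - 1*136/5 = -7150 - 136/5 = -35886/5 ≈ -7177.2)
g + 37851 = -35886/5 + 37851 = 153369/5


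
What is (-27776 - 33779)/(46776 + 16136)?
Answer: -61555/62912 ≈ -0.97843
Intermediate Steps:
(-27776 - 33779)/(46776 + 16136) = -61555/62912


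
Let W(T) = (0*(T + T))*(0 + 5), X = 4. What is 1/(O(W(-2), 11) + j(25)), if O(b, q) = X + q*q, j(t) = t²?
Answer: 1/750 ≈ 0.0013333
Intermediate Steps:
W(T) = 0 (W(T) = (0*(2*T))*5 = 0*5 = 0)
O(b, q) = 4 + q² (O(b, q) = 4 + q*q = 4 + q²)
1/(O(W(-2), 11) + j(25)) = 1/((4 + 11²) + 25²) = 1/((4 + 121) + 625) = 1/(125 + 625) = 1/750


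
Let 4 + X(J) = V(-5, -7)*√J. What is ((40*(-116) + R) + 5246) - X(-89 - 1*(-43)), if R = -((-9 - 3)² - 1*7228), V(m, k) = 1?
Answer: 7694 - I*√46 ≈ 7694.0 - 6.7823*I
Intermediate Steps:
X(J) = -4 + √J (X(J) = -4 + 1*√J = -4 + √J)
R = 7084 (R = -((-12)² - 7228) = -(144 - 7228) = -1*(-7084) = 7084)
((40*(-116) + R) + 5246) - X(-89 - 1*(-43)) = ((40*(-116) + 7084) + 5246) - (-4 + √(-89 - 1*(-43))) = ((-4640 + 7084) + 5246) - (-4 + √(-89 + 43)) = (2444 + 5246) - (-4 + √(-46)) = 7690 - (-4 + I*√46) = 7690 + (4 - I*√46) = 7694 - I*√46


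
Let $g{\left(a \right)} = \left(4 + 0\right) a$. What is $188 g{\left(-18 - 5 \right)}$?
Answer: $-17296$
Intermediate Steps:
$g{\left(a \right)} = 4 a$
$188 g{\left(-18 - 5 \right)} = 188 \cdot 4 \left(-18 - 5\right) = 188 \cdot 4 \left(-23\right) = 188 \left(-92\right) = -17296$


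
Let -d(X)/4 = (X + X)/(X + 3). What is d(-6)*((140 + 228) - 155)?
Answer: -3408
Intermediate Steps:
d(X) = -8*X/(3 + X) (d(X) = -4*(X + X)/(X + 3) = -4*2*X/(3 + X) = -8*X/(3 + X))
d(-6)*((140 + 228) - 155) = (-8*(-6)/(3 - 6))*((140 + 228) - 155) = (-8*(-6)/(-3))*(368 - 155) = -8*(-6)*(-1/3)*213 = -16*213 = -3408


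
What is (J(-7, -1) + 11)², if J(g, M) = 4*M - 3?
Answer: 16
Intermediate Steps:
J(g, M) = -3 + 4*M
(J(-7, -1) + 11)² = ((-3 + 4*(-1)) + 11)² = ((-3 - 4) + 11)² = (-7 + 11)² = 4² = 16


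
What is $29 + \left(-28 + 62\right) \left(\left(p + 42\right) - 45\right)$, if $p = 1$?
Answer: $-39$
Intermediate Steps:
$29 + \left(-28 + 62\right) \left(\left(p + 42\right) - 45\right) = 29 + \left(-28 + 62\right) \left(\left(1 + 42\right) - 45\right) = 29 + 34 \left(43 - 45\right) = 29 + 34 \left(-2\right) = 29 - 68 = -39$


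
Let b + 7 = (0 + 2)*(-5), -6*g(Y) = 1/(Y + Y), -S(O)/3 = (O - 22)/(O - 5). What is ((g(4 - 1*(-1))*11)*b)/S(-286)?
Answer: -1649/1680 ≈ -0.98155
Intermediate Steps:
S(O) = -3*(-22 + O)/(-5 + O) (S(O) = -3*(O - 22)/(O - 5) = -3*(-22 + O)/(-5 + O))
g(Y) = -1/(12*Y) (g(Y) = -1/(6*(Y + Y)) = -1/(2*Y)/6 = -1/(12*Y))
b = -17 (b = -7 + (0 + 2)*(-5) = -7 + 2*(-5) = -7 - 10 = -17)
((g(4 - 1*(-1))*11)*b)/S(-286) = ((-1/(12*(4 - 1*(-1)))*11)*(-17))/((3*(22 - 1*(-286))/(-5 - 286))) = ((-1/(12*(4 + 1))*11)*(-17))/((3*(22 + 286)/(-291))) = ((-1/12/5*11)*(-17))/((3*(-1/291)*308)) = ((-1/12*⅕*11)*(-17))/(-308/97) = (-1/60*11*(-17))*(-97/308) = -11/60*(-17)*(-97/308) = (187/60)*(-97/308) = -1649/1680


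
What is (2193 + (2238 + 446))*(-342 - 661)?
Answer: -4891631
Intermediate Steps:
(2193 + (2238 + 446))*(-342 - 661) = (2193 + 2684)*(-1003) = 4877*(-1003) = -4891631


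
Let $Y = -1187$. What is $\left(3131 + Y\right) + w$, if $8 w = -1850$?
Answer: $\frac{6851}{4} \approx 1712.8$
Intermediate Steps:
$w = - \frac{925}{4}$ ($w = \frac{1}{8} \left(-1850\right) = - \frac{925}{4} \approx -231.25$)
$\left(3131 + Y\right) + w = \left(3131 - 1187\right) - \frac{925}{4} = 1944 - \frac{925}{4} = \frac{6851}{4}$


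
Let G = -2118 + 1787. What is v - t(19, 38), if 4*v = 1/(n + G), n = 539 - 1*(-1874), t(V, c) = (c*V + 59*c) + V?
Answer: -24842423/8328 ≈ -2983.0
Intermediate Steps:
t(V, c) = V + 59*c + V*c (t(V, c) = (V*c + 59*c) + V = (59*c + V*c) + V = V + 59*c + V*c)
n = 2413 (n = 539 + 1874 = 2413)
G = -331
v = 1/8328 (v = 1/(4*(2413 - 331)) = (1/4)/2082 = (1/4)*(1/2082) = 1/8328 ≈ 0.00012008)
v - t(19, 38) = 1/8328 - (19 + 59*38 + 19*38) = 1/8328 - (19 + 2242 + 722) = 1/8328 - 1*2983 = 1/8328 - 2983 = -24842423/8328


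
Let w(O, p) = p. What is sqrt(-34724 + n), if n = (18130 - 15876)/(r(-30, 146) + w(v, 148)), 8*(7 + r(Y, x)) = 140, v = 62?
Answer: 10*I*sqrt(34879510)/317 ≈ 186.31*I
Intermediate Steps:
r(Y, x) = 21/2 (r(Y, x) = -7 + (1/8)*140 = -7 + 35/2 = 21/2)
n = 4508/317 (n = (18130 - 15876)/(21/2 + 148) = 2254/(317/2) = 2254*(2/317) = 4508/317 ≈ 14.221)
sqrt(-34724 + n) = sqrt(-34724 + 4508/317) = sqrt(-11003000/317) = 10*I*sqrt(34879510)/317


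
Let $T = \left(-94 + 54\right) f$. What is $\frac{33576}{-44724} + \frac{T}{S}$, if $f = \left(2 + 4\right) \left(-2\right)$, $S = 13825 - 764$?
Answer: $- \frac{34755718}{48678347} \approx -0.71399$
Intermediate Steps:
$S = 13061$
$f = -12$ ($f = 6 \left(-2\right) = -12$)
$T = 480$ ($T = \left(-94 + 54\right) \left(-12\right) = \left(-40\right) \left(-12\right) = 480$)
$\frac{33576}{-44724} + \frac{T}{S} = \frac{33576}{-44724} + \frac{480}{13061} = 33576 \left(- \frac{1}{44724}\right) + 480 \cdot \frac{1}{13061} = - \frac{2798}{3727} + \frac{480}{13061} = - \frac{34755718}{48678347}$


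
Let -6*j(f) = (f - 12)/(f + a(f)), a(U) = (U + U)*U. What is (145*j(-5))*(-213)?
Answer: -35003/18 ≈ -1944.6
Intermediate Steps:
a(U) = 2*U² (a(U) = (2*U)*U = 2*U²)
j(f) = -(-12 + f)/(6*(f + 2*f²)) (j(f) = -(f - 12)/(6*(f + 2*f²)) = -(-12 + f)/(6*(f + 2*f²)))
(145*j(-5))*(-213) = (145*((⅙)*(12 - 1*(-5))/(-5*(1 + 2*(-5)))))*(-213) = (145*((⅙)*(-⅕)*(12 + 5)/(1 - 10)))*(-213) = (145*((⅙)*(-⅕)*17/(-9)))*(-213) = (145*((⅙)*(-⅕)*(-⅑)*17))*(-213) = (145*(17/270))*(-213) = (493/54)*(-213) = -35003/18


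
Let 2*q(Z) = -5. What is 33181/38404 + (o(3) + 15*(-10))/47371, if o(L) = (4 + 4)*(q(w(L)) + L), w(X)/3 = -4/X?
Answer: 1566210167/1819235884 ≈ 0.86092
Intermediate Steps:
w(X) = -12/X (w(X) = 3*(-4/X) = -12/X)
q(Z) = -5/2 (q(Z) = (1/2)*(-5) = -5/2)
o(L) = -20 + 8*L (o(L) = (4 + 4)*(-5/2 + L) = 8*(-5/2 + L) = -20 + 8*L)
33181/38404 + (o(3) + 15*(-10))/47371 = 33181/38404 + ((-20 + 8*3) + 15*(-10))/47371 = 33181*(1/38404) + ((-20 + 24) - 150)*(1/47371) = 33181/38404 + (4 - 150)*(1/47371) = 33181/38404 - 146*1/47371 = 33181/38404 - 146/47371 = 1566210167/1819235884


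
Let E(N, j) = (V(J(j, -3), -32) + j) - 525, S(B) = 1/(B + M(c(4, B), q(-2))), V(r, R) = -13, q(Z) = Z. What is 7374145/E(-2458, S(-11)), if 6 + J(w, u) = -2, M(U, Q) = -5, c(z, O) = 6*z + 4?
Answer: -117986320/8609 ≈ -13705.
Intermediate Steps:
c(z, O) = 4 + 6*z
J(w, u) = -8 (J(w, u) = -6 - 2 = -8)
S(B) = 1/(-5 + B) (S(B) = 1/(B - 5) = 1/(-5 + B))
E(N, j) = -538 + j (E(N, j) = (-13 + j) - 525 = -538 + j)
7374145/E(-2458, S(-11)) = 7374145/(-538 + 1/(-5 - 11)) = 7374145/(-538 + 1/(-16)) = 7374145/(-538 - 1/16) = 7374145/(-8609/16) = 7374145*(-16/8609) = -117986320/8609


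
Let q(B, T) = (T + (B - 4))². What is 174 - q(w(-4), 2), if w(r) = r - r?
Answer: 170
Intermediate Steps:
w(r) = 0
q(B, T) = (-4 + B + T)² (q(B, T) = (T + (-4 + B))² = (-4 + B + T)²)
174 - q(w(-4), 2) = 174 - (-4 + 0 + 2)² = 174 - 1*(-2)² = 174 - 1*4 = 174 - 4 = 170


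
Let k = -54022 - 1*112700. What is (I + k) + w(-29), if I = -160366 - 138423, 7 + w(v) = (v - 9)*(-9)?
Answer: -465176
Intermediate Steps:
w(v) = 74 - 9*v (w(v) = -7 + (v - 9)*(-9) = -7 + (-9 + v)*(-9) = -7 + (81 - 9*v) = 74 - 9*v)
I = -298789
k = -166722 (k = -54022 - 112700 = -166722)
(I + k) + w(-29) = (-298789 - 166722) + (74 - 9*(-29)) = -465511 + (74 + 261) = -465511 + 335 = -465176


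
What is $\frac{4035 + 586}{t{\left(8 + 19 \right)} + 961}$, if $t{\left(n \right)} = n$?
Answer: $\frac{4621}{988} \approx 4.6771$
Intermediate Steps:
$\frac{4035 + 586}{t{\left(8 + 19 \right)} + 961} = \frac{4035 + 586}{\left(8 + 19\right) + 961} = \frac{4621}{27 + 961} = \frac{4621}{988}$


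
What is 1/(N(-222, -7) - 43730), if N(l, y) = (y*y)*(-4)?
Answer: -1/43926 ≈ -2.2766e-5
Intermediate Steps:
N(l, y) = -4*y² (N(l, y) = y²*(-4) = -4*y²)
1/(N(-222, -7) - 43730) = 1/(-4*(-7)² - 43730) = 1/(-4*49 - 43730) = 1/(-196 - 43730) = 1/(-43926) = -1/43926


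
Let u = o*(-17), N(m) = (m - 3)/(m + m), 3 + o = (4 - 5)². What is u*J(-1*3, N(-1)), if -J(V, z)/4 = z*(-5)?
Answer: 1360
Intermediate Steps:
o = -2 (o = -3 + (4 - 5)² = -3 + (-1)² = -3 + 1 = -2)
N(m) = (-3 + m)/(2*m) (N(m) = (-3 + m)/((2*m)) = (-3 + m)*(1/(2*m)) = (-3 + m)/(2*m))
J(V, z) = 20*z (J(V, z) = -4*z*(-5) = -(-20)*z = 20*z)
u = 34 (u = -2*(-17) = 34)
u*J(-1*3, N(-1)) = 34*(20*((½)*(-3 - 1)/(-1))) = 34*(20*((½)*(-1)*(-4))) = 34*(20*2) = 34*40 = 1360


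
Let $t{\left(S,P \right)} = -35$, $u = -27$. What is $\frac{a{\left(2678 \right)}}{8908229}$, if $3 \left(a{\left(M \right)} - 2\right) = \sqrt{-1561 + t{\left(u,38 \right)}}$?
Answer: $\frac{2}{8908229} + \frac{2 i \sqrt{399}}{26724687} \approx 2.2451 \cdot 10^{-7} + 1.4949 \cdot 10^{-6} i$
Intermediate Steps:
$a{\left(M \right)} = 2 + \frac{2 i \sqrt{399}}{3}$ ($a{\left(M \right)} = 2 + \frac{\sqrt{-1561 - 35}}{3} = 2 + \frac{\sqrt{-1596}}{3} = 2 + \frac{2 i \sqrt{399}}{3}$)
$\frac{a{\left(2678 \right)}}{8908229} = \frac{2 + \frac{2 i \sqrt{399}}{3}}{8908229} = \left(2 + \frac{2 i \sqrt{399}}{3}\right) \frac{1}{8908229} = \frac{2}{8908229} + \frac{2 i \sqrt{399}}{26724687}$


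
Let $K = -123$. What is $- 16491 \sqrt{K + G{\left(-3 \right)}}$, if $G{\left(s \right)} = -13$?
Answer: $- 32982 i \sqrt{34} \approx - 1.9232 \cdot 10^{5} i$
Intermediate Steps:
$- 16491 \sqrt{K + G{\left(-3 \right)}} = - 16491 \sqrt{-123 - 13} = - 16491 \sqrt{-136} = - 16491 \cdot 2 i \sqrt{34} = - 32982 i \sqrt{34}$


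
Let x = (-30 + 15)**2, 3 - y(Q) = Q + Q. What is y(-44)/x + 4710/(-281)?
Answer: -1034179/63225 ≈ -16.357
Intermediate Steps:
y(Q) = 3 - 2*Q (y(Q) = 3 - (Q + Q) = 3 - 2*Q)
x = 225 (x = (-15)**2 = 225)
y(-44)/x + 4710/(-281) = (3 - 2*(-44))/225 + 4710/(-281) = (3 + 88)*(1/225) + 4710*(-1/281) = 91*(1/225) - 4710/281 = 91/225 - 4710/281 = -1034179/63225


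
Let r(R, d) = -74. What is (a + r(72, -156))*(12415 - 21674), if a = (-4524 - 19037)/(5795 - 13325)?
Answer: 4941148681/7530 ≈ 6.5620e+5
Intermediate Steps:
a = 23561/7530 (a = -23561/(-7530) = -23561*(-1/7530) = 23561/7530 ≈ 3.1290)
(a + r(72, -156))*(12415 - 21674) = (23561/7530 - 74)*(12415 - 21674) = -533659/7530*(-9259) = 4941148681/7530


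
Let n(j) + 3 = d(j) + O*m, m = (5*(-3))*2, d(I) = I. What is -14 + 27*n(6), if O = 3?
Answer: -2363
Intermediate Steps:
m = -30 (m = -15*2 = -30)
n(j) = -93 + j (n(j) = -3 + (j + 3*(-30)) = -3 + (j - 90) = -3 + (-90 + j) = -93 + j)
-14 + 27*n(6) = -14 + 27*(-93 + 6) = -14 + 27*(-87) = -14 - 2349 = -2363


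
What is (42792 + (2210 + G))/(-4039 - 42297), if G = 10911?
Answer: -55913/46336 ≈ -1.2067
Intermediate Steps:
(42792 + (2210 + G))/(-4039 - 42297) = (42792 + (2210 + 10911))/(-4039 - 42297) = (42792 + 13121)/(-46336) = 55913*(-1/46336) = -55913/46336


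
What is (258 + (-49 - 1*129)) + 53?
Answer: 133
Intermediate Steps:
(258 + (-49 - 1*129)) + 53 = (258 + (-49 - 129)) + 53 = (258 - 178) + 53 = 80 + 53 = 133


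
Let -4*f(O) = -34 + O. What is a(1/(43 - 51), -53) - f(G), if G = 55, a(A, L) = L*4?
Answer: -827/4 ≈ -206.75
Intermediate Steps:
a(A, L) = 4*L
f(O) = 17/2 - O/4 (f(O) = -(-34 + O)/4 = 17/2 - O/4)
a(1/(43 - 51), -53) - f(G) = 4*(-53) - (17/2 - ¼*55) = -212 - (17/2 - 55/4) = -212 - 1*(-21/4) = -212 + 21/4 = -827/4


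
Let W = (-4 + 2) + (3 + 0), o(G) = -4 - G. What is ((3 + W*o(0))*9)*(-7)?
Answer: 63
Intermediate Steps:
W = 1 (W = -2 + 3 = 1)
((3 + W*o(0))*9)*(-7) = ((3 + 1*(-4 - 1*0))*9)*(-7) = ((3 + 1*(-4 + 0))*9)*(-7) = ((3 + 1*(-4))*9)*(-7) = ((3 - 4)*9)*(-7) = -1*9*(-7) = -9*(-7) = 63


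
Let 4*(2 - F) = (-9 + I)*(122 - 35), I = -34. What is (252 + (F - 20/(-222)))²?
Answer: 278854756489/197136 ≈ 1.4145e+6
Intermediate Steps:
F = 3749/4 (F = 2 - (-9 - 34)*(122 - 35)/4 = 2 - (-43)*87/4 = 2 - ¼*(-3741) = 2 + 3741/4 = 3749/4 ≈ 937.25)
(252 + (F - 20/(-222)))² = (252 + (3749/4 - 20/(-222)))² = (252 + (3749/4 - 20*(-1/222)))² = (252 + (3749/4 + 10/111))² = (252 + 416179/444)² = (528067/444)² = 278854756489/197136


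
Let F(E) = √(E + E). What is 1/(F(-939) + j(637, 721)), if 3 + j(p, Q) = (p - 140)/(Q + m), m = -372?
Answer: -95975/114522389 - 121801*I*√1878/229044778 ≈ -0.00083805 - 0.023045*I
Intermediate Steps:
F(E) = √2*√E (F(E) = √(2*E) = √2*√E)
j(p, Q) = -3 + (-140 + p)/(-372 + Q) (j(p, Q) = -3 + (p - 140)/(Q - 372) = -3 + (-140 + p)/(-372 + Q))
1/(F(-939) + j(637, 721)) = 1/(√2*√(-939) + (976 + 637 - 3*721)/(-372 + 721)) = 1/(√2*(I*√939) + (976 + 637 - 2163)/349) = 1/(I*√1878 + (1/349)*(-550)) = 1/(I*√1878 - 550/349) = 1/(-550/349 + I*√1878)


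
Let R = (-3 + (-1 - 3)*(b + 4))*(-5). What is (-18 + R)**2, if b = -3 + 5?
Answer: 13689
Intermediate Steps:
b = 2
R = 135 (R = (-3 + (-1 - 3)*(2 + 4))*(-5) = (-3 - 4*6)*(-5) = (-3 - 24)*(-5) = -27*(-5) = 135)
(-18 + R)**2 = (-18 + 135)**2 = 117**2 = 13689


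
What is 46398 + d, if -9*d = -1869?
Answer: 139817/3 ≈ 46606.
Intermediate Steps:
d = 623/3 (d = -1/9*(-1869) = 623/3 ≈ 207.67)
46398 + d = 46398 + 623/3 = 139817/3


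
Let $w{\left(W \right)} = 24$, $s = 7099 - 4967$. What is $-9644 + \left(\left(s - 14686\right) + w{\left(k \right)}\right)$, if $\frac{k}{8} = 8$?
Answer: $-22174$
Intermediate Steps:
$k = 64$ ($k = 8 \cdot 8 = 64$)
$s = 2132$ ($s = 7099 - 4967 = 2132$)
$-9644 + \left(\left(s - 14686\right) + w{\left(k \right)}\right) = -9644 + \left(\left(2132 - 14686\right) + 24\right) = -9644 + \left(-12554 + 24\right) = -9644 - 12530 = -22174$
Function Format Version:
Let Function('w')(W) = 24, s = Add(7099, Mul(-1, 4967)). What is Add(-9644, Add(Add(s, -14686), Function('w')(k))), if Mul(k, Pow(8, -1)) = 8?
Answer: -22174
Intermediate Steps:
k = 64 (k = Mul(8, 8) = 64)
s = 2132 (s = Add(7099, -4967) = 2132)
Add(-9644, Add(Add(s, -14686), Function('w')(k))) = Add(-9644, Add(Add(2132, -14686), 24)) = Add(-9644, Add(-12554, 24)) = Add(-9644, -12530) = -22174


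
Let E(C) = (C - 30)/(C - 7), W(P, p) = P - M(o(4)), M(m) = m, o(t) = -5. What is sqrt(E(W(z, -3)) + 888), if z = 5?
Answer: 2*sqrt(1983)/3 ≈ 29.687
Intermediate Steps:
W(P, p) = 5 + P (W(P, p) = P - 1*(-5) = P + 5 = 5 + P)
E(C) = (-30 + C)/(-7 + C)
sqrt(E(W(z, -3)) + 888) = sqrt((-30 + (5 + 5))/(-7 + (5 + 5)) + 888) = sqrt((-30 + 10)/(-7 + 10) + 888) = sqrt(-20/3 + 888) = sqrt(2644/3) = 2*sqrt(1983)/3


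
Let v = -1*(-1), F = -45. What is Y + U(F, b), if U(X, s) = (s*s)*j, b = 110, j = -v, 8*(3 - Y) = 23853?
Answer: -120629/8 ≈ -15079.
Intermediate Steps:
Y = -23829/8 (Y = 3 - ⅛*23853 = 3 - 23853/8 = -23829/8 ≈ -2978.6)
v = 1
j = -1 (j = -1*1 = -1)
U(X, s) = -s² (U(X, s) = (s*s)*(-1) = s²*(-1) = -s²)
Y + U(F, b) = -23829/8 - 1*110² = -23829/8 - 1*12100 = -23829/8 - 12100 = -120629/8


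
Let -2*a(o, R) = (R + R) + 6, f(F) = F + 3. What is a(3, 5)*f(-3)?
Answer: 0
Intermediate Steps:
f(F) = 3 + F
a(o, R) = -3 - R (a(o, R) = -((R + R) + 6)/2 = -(2*R + 6)/2 = -(6 + 2*R)/2 = -3 - R)
a(3, 5)*f(-3) = (-3 - 1*5)*(3 - 3) = (-3 - 5)*0 = -8*0 = 0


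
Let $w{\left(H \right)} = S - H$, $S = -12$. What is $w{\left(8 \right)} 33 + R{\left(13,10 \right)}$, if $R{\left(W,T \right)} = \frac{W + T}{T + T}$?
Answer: $- \frac{13177}{20} \approx -658.85$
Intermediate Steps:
$R{\left(W,T \right)} = \frac{T + W}{2 T}$
$w{\left(H \right)} = -12 - H$
$w{\left(8 \right)} 33 + R{\left(13,10 \right)} = \left(-12 - 8\right) 33 + \frac{10 + 13}{2 \cdot 10} = \left(-12 - 8\right) 33 + \frac{1}{2} \cdot \frac{1}{10} \cdot 23 = \left(-20\right) 33 + \frac{23}{20} = -660 + \frac{23}{20} = - \frac{13177}{20}$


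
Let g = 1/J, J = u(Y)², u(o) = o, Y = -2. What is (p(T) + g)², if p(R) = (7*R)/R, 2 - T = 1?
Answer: 841/16 ≈ 52.563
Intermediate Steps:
T = 1 (T = 2 - 1*1 = 2 - 1 = 1)
J = 4 (J = (-2)² = 4)
p(R) = 7
g = ¼ (g = 1/4 = ¼ ≈ 0.25000)
(p(T) + g)² = (7 + ¼)² = (29/4)² = 841/16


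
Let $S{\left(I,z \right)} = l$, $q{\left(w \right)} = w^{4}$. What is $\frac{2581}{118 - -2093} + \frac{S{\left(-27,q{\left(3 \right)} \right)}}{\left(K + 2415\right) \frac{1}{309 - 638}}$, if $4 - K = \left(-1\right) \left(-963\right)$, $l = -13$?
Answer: $\frac{145213}{35376} \approx 4.1048$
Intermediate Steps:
$S{\left(I,z \right)} = -13$
$K = -959$ ($K = 4 - \left(-1\right) \left(-963\right) = 4 - 963 = -959$)
$\frac{2581}{118 - -2093} + \frac{S{\left(-27,q{\left(3 \right)} \right)}}{\left(K + 2415\right) \frac{1}{309 - 638}} = \frac{2581}{118 - -2093} - \frac{13}{\left(-959 + 2415\right) \frac{1}{309 - 638}} = \frac{2581}{118 + 2093} - \frac{13}{1456 \frac{1}{-329}} = \frac{2581}{2211} - \frac{13}{1456 \left(- \frac{1}{329}\right)} = 2581 \cdot \frac{1}{2211} - \frac{13}{- \frac{208}{47}} = \frac{2581}{2211} - - \frac{47}{16} = \frac{2581}{2211} + \frac{47}{16} = \frac{145213}{35376}$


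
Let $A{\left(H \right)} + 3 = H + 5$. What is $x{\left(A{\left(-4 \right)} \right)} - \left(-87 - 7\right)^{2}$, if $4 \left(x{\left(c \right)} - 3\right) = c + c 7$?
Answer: $-8837$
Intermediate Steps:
$A{\left(H \right)} = 2 + H$ ($A{\left(H \right)} = -3 + \left(H + 5\right) = -3 + \left(5 + H\right) = 2 + H$)
$x{\left(c \right)} = 3 + 2 c$ ($x{\left(c \right)} = 3 + \frac{c + c 7}{4} = 3 + \frac{c + 7 c}{4} = 3 + \frac{8 c}{4} = 3 + 2 c$)
$x{\left(A{\left(-4 \right)} \right)} - \left(-87 - 7\right)^{2} = \left(3 + 2 \left(2 - 4\right)\right) - \left(-87 - 7\right)^{2} = \left(3 + 2 \left(-2\right)\right) - \left(-94\right)^{2} = \left(3 - 4\right) - 8836 = -1 - 8836 = -8837$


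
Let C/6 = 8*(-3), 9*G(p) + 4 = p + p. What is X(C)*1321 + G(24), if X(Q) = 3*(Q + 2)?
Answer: -5064670/9 ≈ -5.6274e+5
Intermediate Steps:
G(p) = -4/9 + 2*p/9 (G(p) = -4/9 + (p + p)/9 = -4/9 + (2*p)/9 = -4/9 + 2*p/9)
C = -144 (C = 6*(8*(-3)) = 6*(-24) = -144)
X(Q) = 6 + 3*Q (X(Q) = 3*(2 + Q) = 6 + 3*Q)
X(C)*1321 + G(24) = (6 + 3*(-144))*1321 + (-4/9 + (2/9)*24) = (6 - 432)*1321 + (-4/9 + 16/3) = -426*1321 + 44/9 = -562746 + 44/9 = -5064670/9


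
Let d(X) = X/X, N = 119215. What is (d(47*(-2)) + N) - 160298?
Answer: -41082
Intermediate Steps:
d(X) = 1
(d(47*(-2)) + N) - 160298 = (1 + 119215) - 160298 = 119216 - 160298 = -41082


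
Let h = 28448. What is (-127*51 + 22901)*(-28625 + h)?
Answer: -2907048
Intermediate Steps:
(-127*51 + 22901)*(-28625 + h) = (-127*51 + 22901)*(-28625 + 28448) = (-6477 + 22901)*(-177) = 16424*(-177) = -2907048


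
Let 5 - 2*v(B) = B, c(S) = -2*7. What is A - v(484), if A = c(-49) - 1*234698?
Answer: -468945/2 ≈ -2.3447e+5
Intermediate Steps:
c(S) = -14
v(B) = 5/2 - B/2
A = -234712 (A = -14 - 1*234698 = -14 - 234698 = -234712)
A - v(484) = -234712 - (5/2 - ½*484) = -234712 - (5/2 - 242) = -234712 - 1*(-479/2) = -234712 + 479/2 = -468945/2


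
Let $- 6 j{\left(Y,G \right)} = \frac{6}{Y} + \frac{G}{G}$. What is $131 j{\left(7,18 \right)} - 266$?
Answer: $- \frac{12875}{42} \approx -306.55$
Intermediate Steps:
$j{\left(Y,G \right)} = - \frac{1}{6} - \frac{1}{Y}$ ($j{\left(Y,G \right)} = - \frac{\frac{6}{Y} + \frac{G}{G}}{6} = - \frac{\frac{6}{Y} + 1}{6} = - \frac{1 + \frac{6}{Y}}{6} = - \frac{1}{6} - \frac{1}{Y}$)
$131 j{\left(7,18 \right)} - 266 = 131 \frac{-6 - 7}{6 \cdot 7} - 266 = 131 \cdot \frac{1}{6} \cdot \frac{1}{7} \left(-6 - 7\right) - 266 = 131 \cdot \frac{1}{6} \cdot \frac{1}{7} \left(-13\right) - 266 = 131 \left(- \frac{13}{42}\right) - 266 = - \frac{1703}{42} - 266 = - \frac{12875}{42}$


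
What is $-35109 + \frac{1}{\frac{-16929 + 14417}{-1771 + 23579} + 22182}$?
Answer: $- \frac{1061482309718}{30233909} \approx -35109.0$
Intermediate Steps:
$-35109 + \frac{1}{\frac{-16929 + 14417}{-1771 + 23579} + 22182} = -35109 + \frac{1}{- \frac{2512}{21808} + 22182} = -35109 + \frac{1}{\left(-2512\right) \frac{1}{21808} + 22182} = -35109 + \frac{1}{- \frac{157}{1363} + 22182} = -35109 + \frac{1}{\frac{30233909}{1363}} = -35109 + \frac{1363}{30233909} = - \frac{1061482309718}{30233909}$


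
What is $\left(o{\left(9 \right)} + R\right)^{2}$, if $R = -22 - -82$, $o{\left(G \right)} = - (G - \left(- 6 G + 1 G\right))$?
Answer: $36$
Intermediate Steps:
$o{\left(G \right)} = - 6 G$ ($o{\left(G \right)} = - (G - \left(- 6 G + G\right)) = - (G - - 5 G) = - (G + 5 G) = - 6 G$)
$R = 60$ ($R = -22 + 82 = 60$)
$\left(o{\left(9 \right)} + R\right)^{2} = \left(\left(-6\right) 9 + 60\right)^{2} = \left(-54 + 60\right)^{2} = 6^{2} = 36$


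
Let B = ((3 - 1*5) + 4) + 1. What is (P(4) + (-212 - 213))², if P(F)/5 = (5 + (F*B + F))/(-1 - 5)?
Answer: 783225/4 ≈ 1.9581e+5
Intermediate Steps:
B = 3 (B = ((3 - 5) + 4) + 1 = (-2 + 4) + 1 = 2 + 1 = 3)
P(F) = -25/6 - 10*F/3 (P(F) = 5*((5 + (F*3 + F))/(-1 - 5)) = 5*((5 + (3*F + F))/(-6)) = 5*((5 + 4*F)*(-⅙)) = 5*(-⅚ - 2*F/3) = -25/6 - 10*F/3)
(P(4) + (-212 - 213))² = ((-25/6 - 10/3*4) + (-212 - 213))² = ((-25/6 - 40/3) - 425)² = (-35/2 - 425)² = (-885/2)² = 783225/4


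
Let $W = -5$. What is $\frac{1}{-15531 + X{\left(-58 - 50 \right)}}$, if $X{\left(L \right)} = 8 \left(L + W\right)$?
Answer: $- \frac{1}{16435} \approx -6.0846 \cdot 10^{-5}$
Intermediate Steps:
$X{\left(L \right)} = -40 + 8 L$ ($X{\left(L \right)} = 8 \left(L - 5\right) = 8 \left(-5 + L\right) = -40 + 8 L$)
$\frac{1}{-15531 + X{\left(-58 - 50 \right)}} = \frac{1}{-15531 + \left(-40 + 8 \left(-58 - 50\right)\right)} = \frac{1}{-15531 + \left(-40 + 8 \left(-108\right)\right)} = \frac{1}{-15531 - 904} = \frac{1}{-16435} = - \frac{1}{16435}$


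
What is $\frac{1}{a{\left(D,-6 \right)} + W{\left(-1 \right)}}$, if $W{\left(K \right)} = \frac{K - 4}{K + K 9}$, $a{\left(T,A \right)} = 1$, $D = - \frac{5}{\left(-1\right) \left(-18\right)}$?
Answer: $\frac{2}{3} \approx 0.66667$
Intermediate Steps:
$D = - \frac{5}{18} \approx -0.27778$
$W{\left(K \right)} = \frac{-4 + K}{10 K}$ ($W{\left(K \right)} = \frac{-4 + K}{K + 9 K} = \frac{-4 + K}{10 K}$)
$\frac{1}{a{\left(D,-6 \right)} + W{\left(-1 \right)}} = \frac{1}{1 + \frac{-4 - 1}{10 \left(-1\right)}} = \frac{1}{1 + \frac{1}{10} \left(-1\right) \left(-5\right)} = \frac{1}{1 + \frac{1}{2}} = \frac{1}{\frac{3}{2}} = \frac{2}{3}$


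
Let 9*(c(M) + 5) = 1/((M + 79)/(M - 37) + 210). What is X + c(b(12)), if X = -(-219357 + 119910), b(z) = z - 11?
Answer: 185956541/1870 ≈ 99442.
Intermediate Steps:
b(z) = -11 + z
c(M) = -5 + 1/(9*(210 + (79 + M)/(-37 + M))) (c(M) = -5 + 1/(9*((M + 79)/(M - 37) + 210)) = -5 + 1/(9*((79 + M)/(-37 + M) + 210)) = -5 + 1/(9*(210 + (79 + M)/(-37 + M))))
X = 99447 (X = -1*(-99447) = 99447)
X + c(b(12)) = 99447 + 2*(173029 - 4747*(-11 + 12))/(9*(-7691 + 211*(-11 + 12))) = 99447 + 2*(173029 - 4747*1)/(9*(-7691 + 211*1)) = 99447 + 2*(173029 - 4747)/(9*(-7691 + 211)) = 99447 + (2/9)*168282/(-7480) = 99447 + (2/9)*(-1/7480)*168282 = 99447 - 9349/1870 = 185956541/1870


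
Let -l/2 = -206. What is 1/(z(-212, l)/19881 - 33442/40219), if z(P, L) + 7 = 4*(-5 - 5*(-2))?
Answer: -799593939/664337555 ≈ -1.2036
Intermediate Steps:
l = 412 (l = -2*(-206) = 412)
z(P, L) = 13 (z(P, L) = -7 + 4*(-5 - 5*(-2)) = -7 + 4*(-5 + 10) = -7 + 4*5 = -7 + 20 = 13)
1/(z(-212, l)/19881 - 33442/40219) = 1/(13/19881 - 33442/40219) = 1/(-664337555/799593939) = -799593939/664337555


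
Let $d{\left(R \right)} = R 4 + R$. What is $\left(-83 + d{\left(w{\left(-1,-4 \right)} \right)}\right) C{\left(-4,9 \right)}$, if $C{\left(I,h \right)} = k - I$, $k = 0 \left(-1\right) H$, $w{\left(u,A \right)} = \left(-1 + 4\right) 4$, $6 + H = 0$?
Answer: $-92$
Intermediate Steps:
$H = -6$ ($H = -6 + 0 = -6$)
$w{\left(u,A \right)} = 12$ ($w{\left(u,A \right)} = 3 \cdot 4 = 12$)
$d{\left(R \right)} = 5 R$ ($d{\left(R \right)} = 4 R + R = 5 R$)
$k = 0$ ($k = 0 \left(-1\right) \left(-6\right) = 0 \left(-6\right) = 0$)
$C{\left(I,h \right)} = - I$ ($C{\left(I,h \right)} = 0 - I = - I$)
$\left(-83 + d{\left(w{\left(-1,-4 \right)} \right)}\right) C{\left(-4,9 \right)} = \left(-83 + 5 \cdot 12\right) \left(\left(-1\right) \left(-4\right)\right) = \left(-83 + 60\right) 4 = \left(-23\right) 4 = -92$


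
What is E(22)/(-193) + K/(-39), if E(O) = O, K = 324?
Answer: -21130/2509 ≈ -8.4217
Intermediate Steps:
E(22)/(-193) + K/(-39) = 22/(-193) + 324/(-39) = 22*(-1/193) + 324*(-1/39) = -22/193 - 108/13 = -21130/2509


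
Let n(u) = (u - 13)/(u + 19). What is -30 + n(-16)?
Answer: -119/3 ≈ -39.667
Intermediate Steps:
n(u) = (-13 + u)/(19 + u)
-30 + n(-16) = -30 + (-13 - 16)/(19 - 16) = -30 - 29/3 = -119/3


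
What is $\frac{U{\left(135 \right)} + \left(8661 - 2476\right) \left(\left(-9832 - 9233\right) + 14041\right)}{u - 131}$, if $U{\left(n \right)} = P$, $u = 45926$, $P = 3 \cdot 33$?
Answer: $- \frac{31073341}{45795} \approx -678.53$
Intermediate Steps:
$P = 99$
$U{\left(n \right)} = 99$
$\frac{U{\left(135 \right)} + \left(8661 - 2476\right) \left(\left(-9832 - 9233\right) + 14041\right)}{u - 131} = \frac{99 + \left(8661 - 2476\right) \left(\left(-9832 - 9233\right) + 14041\right)}{45926 - 131} = \frac{99 + 6185 \left(-19065 + 14041\right)}{45926 - 131} = \frac{99 + 6185 \left(-5024\right)}{45926 - 131} = \frac{99 - 31073440}{45795} = \left(-31073341\right) \frac{1}{45795} = - \frac{31073341}{45795}$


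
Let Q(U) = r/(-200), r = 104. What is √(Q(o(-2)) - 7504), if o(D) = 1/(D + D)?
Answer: I*√187613/5 ≈ 86.629*I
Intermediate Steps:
o(D) = 1/(2*D)
Q(U) = -13/25 (Q(U) = 104/(-200) = 104*(-1/200) = -13/25)
√(Q(o(-2)) - 7504) = √(-13/25 - 7504) = √(-187613/25) = I*√187613/5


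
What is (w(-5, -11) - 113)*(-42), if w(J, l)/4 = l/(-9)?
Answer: 13622/3 ≈ 4540.7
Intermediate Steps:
w(J, l) = -4*l/9 (w(J, l) = 4*(l/(-9)) = 4*(l*(-⅑)) = 4*(-l/9) = -4*l/9)
(w(-5, -11) - 113)*(-42) = (-4/9*(-11) - 113)*(-42) = (44/9 - 113)*(-42) = -973/9*(-42) = 13622/3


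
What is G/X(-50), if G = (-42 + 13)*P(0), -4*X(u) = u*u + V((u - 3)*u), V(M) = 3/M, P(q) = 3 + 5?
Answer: 2459200/6625003 ≈ 0.37120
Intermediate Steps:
P(q) = 8
X(u) = -u²/4 - 3/(4*u*(-3 + u)) (X(u) = -(u*u + 3/(((u - 3)*u)))/4 = -(u² + 3/(((-3 + u)*u)))/4 = -(u² + 3/((u*(-3 + u))))/4 = -(u² + 3*(1/(u*(-3 + u))))/4 = -(u² + 3/(u*(-3 + u)))/4 = -u²/4 - 3/(4*u*(-3 + u)))
G = -232 (G = (-42 + 13)*8 = -29*8 = -232)
G/X(-50) = -232*(-200*(-3 - 50)/(-3 + (-50)³*(3 - 1*(-50)))) = -232*10600/(-3 - 125000*(3 + 50)) = -232*10600/(-3 - 125000*53) = -232*10600/(-3 - 6625000) = -232/((¼)*(-1/50)*(-1/53)*(-6625003)) = -232/(-6625003/10600) = -232*(-10600/6625003) = 2459200/6625003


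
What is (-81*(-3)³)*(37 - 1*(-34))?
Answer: 155277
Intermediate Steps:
(-81*(-3)³)*(37 - 1*(-34)) = (-81*(-27))*(37 + 34) = 2187*71 = 155277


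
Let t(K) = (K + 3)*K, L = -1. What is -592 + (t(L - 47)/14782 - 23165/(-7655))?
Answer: -6662951649/11315621 ≈ -588.83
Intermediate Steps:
t(K) = K*(3 + K) (t(K) = (3 + K)*K = K*(3 + K))
-592 + (t(L - 47)/14782 - 23165/(-7655)) = -592 + (((-1 - 47)*(3 + (-1 - 47)))/14782 - 23165/(-7655)) = -592 + (-48*(3 - 48)*(1/14782) - 23165*(-1/7655)) = -592 + (-48*(-45)*(1/14782) + 4633/1531) = -592 + (2160*(1/14782) + 4633/1531) = -592 + (1080/7391 + 4633/1531) = -592 + 35895983/11315621 = -6662951649/11315621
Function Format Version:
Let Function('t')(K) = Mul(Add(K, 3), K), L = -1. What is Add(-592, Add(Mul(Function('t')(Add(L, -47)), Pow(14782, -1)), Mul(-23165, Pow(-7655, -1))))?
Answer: Rational(-6662951649, 11315621) ≈ -588.83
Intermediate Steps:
Function('t')(K) = Mul(K, Add(3, K)) (Function('t')(K) = Mul(Add(3, K), K) = Mul(K, Add(3, K)))
Add(-592, Add(Mul(Function('t')(Add(L, -47)), Pow(14782, -1)), Mul(-23165, Pow(-7655, -1)))) = Add(-592, Add(Mul(Mul(Add(-1, -47), Add(3, Add(-1, -47))), Pow(14782, -1)), Mul(-23165, Pow(-7655, -1)))) = Add(-592, Add(Mul(Mul(-48, Add(3, -48)), Rational(1, 14782)), Mul(-23165, Rational(-1, 7655)))) = Add(-592, Add(Mul(Mul(-48, -45), Rational(1, 14782)), Rational(4633, 1531))) = Add(-592, Add(Mul(2160, Rational(1, 14782)), Rational(4633, 1531))) = Add(-592, Add(Rational(1080, 7391), Rational(4633, 1531))) = Add(-592, Rational(35895983, 11315621)) = Rational(-6662951649, 11315621)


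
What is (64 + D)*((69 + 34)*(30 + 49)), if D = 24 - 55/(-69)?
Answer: 49855399/69 ≈ 7.2254e+5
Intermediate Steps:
D = 1711/69 (D = 24 - 55*(-1/69) = 24 + 55/69 = 1711/69 ≈ 24.797)
(64 + D)*((69 + 34)*(30 + 49)) = (64 + 1711/69)*((69 + 34)*(30 + 49)) = 6127*(103*79)/69 = (6127/69)*8137 = 49855399/69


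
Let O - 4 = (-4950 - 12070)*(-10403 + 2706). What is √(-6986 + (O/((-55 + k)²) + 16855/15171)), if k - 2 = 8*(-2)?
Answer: √2499731065672347/348933 ≈ 143.29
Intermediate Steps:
k = -14 (k = 2 + 8*(-2) = 2 - 16 = -14)
O = 131002944 (O = 4 + (-4950 - 12070)*(-10403 + 2706) = 4 - 17020*(-7697) = 4 + 131002940 = 131002944)
√(-6986 + (O/((-55 + k)²) + 16855/15171)) = √(-6986 + (131002944/((-55 - 14)²) + 16855/15171)) = √(-6986 + (131002944/((-69)²) + 16855*(1/15171))) = √(-6986 + (131002944/4761 + 16855/15171)) = √(-6986 + (131002944*(1/4761) + 16855/15171)) = √(-6986 + (43667648/1587 + 16855/15171)) = √(-6986 + 220836212231/8025459) = √(164770355657/8025459) = √2499731065672347/348933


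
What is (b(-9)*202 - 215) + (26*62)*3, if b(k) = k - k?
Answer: 4621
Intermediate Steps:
b(k) = 0
(b(-9)*202 - 215) + (26*62)*3 = (0*202 - 215) + (26*62)*3 = (0 - 215) + 1612*3 = -215 + 4836 = 4621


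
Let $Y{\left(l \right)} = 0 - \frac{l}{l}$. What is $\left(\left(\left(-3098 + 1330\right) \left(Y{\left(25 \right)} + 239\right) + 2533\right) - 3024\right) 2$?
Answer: $-842550$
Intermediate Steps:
$Y{\left(l \right)} = -1$ ($Y{\left(l \right)} = 0 - 1 = -1$)
$\left(\left(\left(-3098 + 1330\right) \left(Y{\left(25 \right)} + 239\right) + 2533\right) - 3024\right) 2 = \left(\left(\left(-3098 + 1330\right) \left(-1 + 239\right) + 2533\right) - 3024\right) 2 = \left(\left(\left(-1768\right) 238 + 2533\right) - 3024\right) 2 = \left(\left(-420784 + 2533\right) - 3024\right) 2 = \left(-418251 - 3024\right) 2 = \left(-421275\right) 2 = -842550$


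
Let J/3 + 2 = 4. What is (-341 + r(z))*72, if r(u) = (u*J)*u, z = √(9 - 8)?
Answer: -24120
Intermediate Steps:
J = 6 (J = -6 + 3*4 = -6 + 12 = 6)
z = 1 (z = √1 = 1)
r(u) = 6*u² (r(u) = (u*6)*u = (6*u)*u = 6*u²)
(-341 + r(z))*72 = (-341 + 6*1²)*72 = (-341 + 6*1)*72 = (-341 + 6)*72 = -335*72 = -24120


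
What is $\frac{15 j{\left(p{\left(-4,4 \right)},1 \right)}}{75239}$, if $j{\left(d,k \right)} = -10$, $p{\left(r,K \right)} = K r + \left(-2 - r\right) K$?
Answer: $- \frac{150}{75239} \approx -0.0019936$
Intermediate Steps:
$p{\left(r,K \right)} = K r + K \left(-2 - r\right)$
$\frac{15 j{\left(p{\left(-4,4 \right)},1 \right)}}{75239} = \frac{15 \left(-10\right)}{75239} = \left(-150\right) \frac{1}{75239} = - \frac{150}{75239}$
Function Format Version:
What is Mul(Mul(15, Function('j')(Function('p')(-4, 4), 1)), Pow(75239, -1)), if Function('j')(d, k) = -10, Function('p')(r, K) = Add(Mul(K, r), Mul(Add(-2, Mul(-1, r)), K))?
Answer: Rational(-150, 75239) ≈ -0.0019936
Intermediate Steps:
Function('p')(r, K) = Add(Mul(K, r), Mul(K, Add(-2, Mul(-1, r))))
Mul(Mul(15, Function('j')(Function('p')(-4, 4), 1)), Pow(75239, -1)) = Mul(Mul(15, -10), Pow(75239, -1)) = Mul(-150, Rational(1, 75239)) = Rational(-150, 75239)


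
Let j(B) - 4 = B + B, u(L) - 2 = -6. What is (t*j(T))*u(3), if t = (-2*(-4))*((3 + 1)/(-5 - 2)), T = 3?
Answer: 1280/7 ≈ 182.86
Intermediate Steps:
u(L) = -4 (u(L) = 2 - 6 = -4)
j(B) = 4 + 2*B (j(B) = 4 + (B + B) = 4 + 2*B)
t = -32/7 (t = 8*(4/(-7)) = 8*(4*(-1/7)) = 8*(-4/7) = -32/7 ≈ -4.5714)
(t*j(T))*u(3) = -32*(4 + 2*3)/7*(-4) = -32*(4 + 6)/7*(-4) = -32/7*10*(-4) = -320/7*(-4) = 1280/7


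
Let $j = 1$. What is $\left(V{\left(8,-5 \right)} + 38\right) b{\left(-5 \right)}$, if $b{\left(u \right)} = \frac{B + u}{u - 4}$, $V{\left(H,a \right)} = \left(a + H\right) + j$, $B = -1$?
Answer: $28$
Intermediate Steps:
$V{\left(H,a \right)} = 1 + H + a$ ($V{\left(H,a \right)} = \left(a + H\right) + 1 = \left(H + a\right) + 1 = 1 + H + a$)
$b{\left(u \right)} = \frac{-1 + u}{-4 + u}$ ($b{\left(u \right)} = \frac{-1 + u}{u - 4} = \frac{-1 + u}{-4 + u}$)
$\left(V{\left(8,-5 \right)} + 38\right) b{\left(-5 \right)} = \left(\left(1 + 8 - 5\right) + 38\right) \frac{-1 - 5}{-4 - 5} = \left(4 + 38\right) \frac{1}{-9} \left(-6\right) = 42 \left(\left(- \frac{1}{9}\right) \left(-6\right)\right) = 42 \cdot \frac{2}{3} = 28$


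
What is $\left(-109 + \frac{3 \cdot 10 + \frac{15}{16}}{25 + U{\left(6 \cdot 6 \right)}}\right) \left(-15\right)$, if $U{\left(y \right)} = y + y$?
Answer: $\frac{2530095}{1552} \approx 1630.2$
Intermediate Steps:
$U{\left(y \right)} = 2 y$
$\left(-109 + \frac{3 \cdot 10 + \frac{15}{16}}{25 + U{\left(6 \cdot 6 \right)}}\right) \left(-15\right) = \left(-109 + \frac{3 \cdot 10 + \frac{15}{16}}{25 + 2 \cdot 6 \cdot 6}\right) \left(-15\right) = \left(-109 + \frac{30 + 15 \cdot \frac{1}{16}}{25 + 2 \cdot 36}\right) \left(-15\right) = \left(-109 + \frac{30 + \frac{15}{16}}{25 + 72}\right) \left(-15\right) = \left(-109 + \frac{495}{16 \cdot 97}\right) \left(-15\right) = \left(-109 + \frac{495}{16} \cdot \frac{1}{97}\right) \left(-15\right) = \left(-109 + \frac{495}{1552}\right) \left(-15\right) = \left(- \frac{168673}{1552}\right) \left(-15\right) = \frac{2530095}{1552}$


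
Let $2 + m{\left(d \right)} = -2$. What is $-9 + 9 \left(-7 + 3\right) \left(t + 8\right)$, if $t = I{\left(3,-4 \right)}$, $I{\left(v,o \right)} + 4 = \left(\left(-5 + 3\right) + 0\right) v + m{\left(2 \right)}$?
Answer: $207$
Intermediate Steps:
$m{\left(d \right)} = -4$ ($m{\left(d \right)} = -2 - 2 = -4$)
$I{\left(v,o \right)} = -8 - 2 v$ ($I{\left(v,o \right)} = -4 + \left(\left(\left(-5 + 3\right) + 0\right) v - 4\right) = -4 + \left(\left(-2 + 0\right) v - 4\right) = -4 - \left(4 + 2 v\right) = -8 - 2 v$)
$t = -14$ ($t = -8 - 6 = -14$)
$-9 + 9 \left(-7 + 3\right) \left(t + 8\right) = -9 + 9 \left(-7 + 3\right) \left(-14 + 8\right) = -9 + 9 \left(\left(-4\right) \left(-6\right)\right) = -9 + 9 \cdot 24 = -9 + 216 = 207$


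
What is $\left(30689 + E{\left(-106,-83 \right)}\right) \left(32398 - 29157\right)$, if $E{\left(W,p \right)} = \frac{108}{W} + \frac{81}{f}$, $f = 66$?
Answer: $\frac{115974702697}{1166} \approx 9.9464 \cdot 10^{7}$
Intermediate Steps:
$E{\left(W,p \right)} = \frac{27}{22} + \frac{108}{W}$ ($E{\left(W,p \right)} = \frac{108}{W} + \frac{81}{66} = \frac{108}{W} + 81 \cdot \frac{1}{66} = \frac{108}{W} + \frac{27}{22} = \frac{27}{22} + \frac{108}{W}$)
$\left(30689 + E{\left(-106,-83 \right)}\right) \left(32398 - 29157\right) = \left(30689 + \left(\frac{27}{22} + \frac{108}{-106}\right)\right) \left(32398 - 29157\right) = \left(30689 + \left(\frac{27}{22} + 108 \left(- \frac{1}{106}\right)\right)\right) 3241 = \left(30689 + \left(\frac{27}{22} - \frac{54}{53}\right)\right) 3241 = \left(30689 + \frac{243}{1166}\right) 3241 = \frac{35783617}{1166} \cdot 3241 = \frac{115974702697}{1166}$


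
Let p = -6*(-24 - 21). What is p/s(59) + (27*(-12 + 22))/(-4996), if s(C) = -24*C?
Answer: -72135/294764 ≈ -0.24472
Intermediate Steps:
p = 270 (p = -6*(-45) = 270)
p/s(59) + (27*(-12 + 22))/(-4996) = 270/((-24*59)) + (27*(-12 + 22))/(-4996) = 270/(-1416) + (27*10)*(-1/4996) = 270*(-1/1416) + 270*(-1/4996) = -45/236 - 135/2498 = -72135/294764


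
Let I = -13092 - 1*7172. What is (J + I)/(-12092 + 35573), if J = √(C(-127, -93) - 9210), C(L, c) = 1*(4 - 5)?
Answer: -20264/23481 + I*√9211/23481 ≈ -0.863 + 0.0040873*I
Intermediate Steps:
I = -20264 (I = -13092 - 7172 = -20264)
C(L, c) = -1 (C(L, c) = 1*(-1) = -1)
J = I*√9211 (J = √(-1 - 9210) = √(-9211) = I*√9211 ≈ 95.974*I)
(J + I)/(-12092 + 35573) = (I*√9211 - 20264)/(-12092 + 35573) = (-20264 + I*√9211)/23481 = (-20264 + I*√9211)*(1/23481) = -20264/23481 + I*√9211/23481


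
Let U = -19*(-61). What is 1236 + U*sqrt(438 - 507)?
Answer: 1236 + 1159*I*sqrt(69) ≈ 1236.0 + 9627.4*I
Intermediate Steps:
U = 1159
1236 + U*sqrt(438 - 507) = 1236 + 1159*sqrt(438 - 507) = 1236 + 1159*sqrt(-69) = 1236 + 1159*(I*sqrt(69)) = 1236 + 1159*I*sqrt(69)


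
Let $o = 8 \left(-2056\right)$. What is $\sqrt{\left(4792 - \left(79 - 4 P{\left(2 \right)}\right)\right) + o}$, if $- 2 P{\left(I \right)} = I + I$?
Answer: $i \sqrt{11743} \approx 108.37 i$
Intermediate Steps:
$P{\left(I \right)} = - I$ ($P{\left(I \right)} = - \frac{I + I}{2} = - \frac{2 I}{2} = - I$)
$o = -16448$
$\sqrt{\left(4792 - \left(79 - 4 P{\left(2 \right)}\right)\right) + o} = \sqrt{\left(4792 - \left(79 - 4 \left(\left(-1\right) 2\right)\right)\right) - 16448} = \sqrt{\left(4792 - \left(79 - -8\right)\right) - 16448} = \sqrt{\left(4792 - \left(79 + 8\right)\right) - 16448} = \sqrt{\left(4792 - 87\right) - 16448} = \sqrt{4705 - 16448} = \sqrt{-11743} = i \sqrt{11743}$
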